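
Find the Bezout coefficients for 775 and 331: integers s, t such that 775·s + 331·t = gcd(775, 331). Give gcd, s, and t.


Euclidean algorithm on (775, 331) — divide until remainder is 0:
  775 = 2 · 331 + 113
  331 = 2 · 113 + 105
  113 = 1 · 105 + 8
  105 = 13 · 8 + 1
  8 = 8 · 1 + 0
gcd(775, 331) = 1.
Track Bezout coefficients alongside the remainders: start with r₀ = 775 = a·1 + b·0 (s = 1, t = 0) and r₁ = 331 = a·0 + b·1 (s = 0, t = 1); each new remainder r_{k+1} = r_{k-1} − q_k·r_k inherits s_{k+1} = s_{k-1} − q_k·s_k, t_{k+1} = t_{k-1} − q_k·t_k, so r_k = a·s_k + b·t_k at every step:
  q = 2: r = 113, s = 1 − 2·0 = 1, t = 0 − 2·1 = -2  (check: 775·1 + 331·(-2) = 113)
  q = 2: r = 105, s = 0 − 2·1 = -2, t = 1 − 2·(-2) = 5  (check: 775·(-2) + 331·5 = 105)
  q = 1: r = 8, s = 1 − 1·(-2) = 3, t = -2 − 1·5 = -7  (check: 775·3 + 331·(-7) = 8)
  q = 13: r = 1, s = -2 − 13·3 = -41, t = 5 − 13·(-7) = 96  (check: 775·(-41) + 331·96 = 1)
The row with r = 1 (the gcd) gives the Bezout coefficients s = -41, t = 96.
Result: 775 · (-41) + 331 · (96) = 1.

gcd(775, 331) = 1; s = -41, t = 96 (check: 775·(-41) + 331·96 = 1).


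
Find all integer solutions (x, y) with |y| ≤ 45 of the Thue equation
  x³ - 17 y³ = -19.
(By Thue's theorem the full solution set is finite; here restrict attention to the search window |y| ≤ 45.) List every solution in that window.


The equation is x³ - 17y³ = -19. For fixed y, x³ = 17·y³ − 19, so a solution requires the RHS to be a perfect cube.
Strategy: iterate y from -45 to 45, compute RHS = 17·y³ − 19, and check whether it is a (positive or negative) perfect cube.
Check small values of y:
  y = 0: RHS = -19 is not a perfect cube.
  y = 1: RHS = -2 is not a perfect cube.
  y = -1: RHS = -36 is not a perfect cube.
  y = 2: RHS = 117 is not a perfect cube.
  y = -2: RHS = -155 is not a perfect cube.
  y = 3: RHS = 440 is not a perfect cube.
  y = -3: RHS = -478 is not a perfect cube.
Continuing the search up to |y| = 45 finds no solutions either.
No (x, y) in the scanned range satisfies the equation.

No integer solutions with |y| ≤ 45.


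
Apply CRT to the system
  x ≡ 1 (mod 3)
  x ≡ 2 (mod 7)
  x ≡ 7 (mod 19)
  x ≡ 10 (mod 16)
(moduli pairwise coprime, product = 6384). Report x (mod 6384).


Product of moduli M = 3 · 7 · 19 · 16 = 6384.
Merge one congruence at a time:
  Start: x ≡ 1 (mod 3).
  Combine with x ≡ 2 (mod 7); new modulus lcm = 21.
    Write x = 1 + 3·t and substitute into x ≡ 2 (mod 7): 3·t ≡ 2 − 1 = 1 (mod 7).
    The inverse of 3 mod 7 is 5 (since 3·5 = 15 = 2·7 + 1), so t ≡ 5·1 = 5 ≡ 5 (mod 7).
    Then x = 1 + 3·5 = 16, valid modulo lcm(3, 7) = 21: x ≡ 16 (mod 21).
  Combine with x ≡ 7 (mod 19); new modulus lcm = 399.
    Write x = 16 + 21·t and substitute into x ≡ 7 (mod 19): 21·t ≡ 7 − 16 = -9 (mod 19).
    Reduce coefficients mod 19: 2·t ≡ 10 (mod 19).
    The inverse of 2 mod 19 is 10 (since 2·10 = 20 = 1·19 + 1), so t ≡ 10·10 = 100 ≡ 5 (mod 19).
    Then x = 16 + 21·5 = 121, valid modulo lcm(21, 19) = 399: x ≡ 121 (mod 399).
  Combine with x ≡ 10 (mod 16); new modulus lcm = 6384.
    Write x = 121 + 399·t and substitute into x ≡ 10 (mod 16): 399·t ≡ 10 − 121 = -111 (mod 16).
    Reduce coefficients mod 16: 15·t ≡ 1 (mod 16).
    The inverse of 15 mod 16 is 15 (since 15·15 = 225 = 14·16 + 1), so t ≡ 15·1 = 15 ≡ 15 (mod 16).
    Then x = 121 + 399·15 = 6106, valid modulo lcm(399, 16) = 6384: x ≡ 6106 (mod 6384).
Verify against each original: 6106 mod 3 = 1, 6106 mod 7 = 2, 6106 mod 19 = 7, 6106 mod 16 = 10.

x ≡ 6106 (mod 6384).


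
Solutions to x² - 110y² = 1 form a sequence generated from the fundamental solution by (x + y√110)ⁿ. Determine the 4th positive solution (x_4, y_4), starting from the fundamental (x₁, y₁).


Step 1: Find the fundamental solution (x₁, y₁) of x² - 110y² = 1.
  Expand √110 as a continued fraction. a₀ = ⌊√110⌋ = 10; iterate m_{k+1} = d_k·a_k − m_k, d_{k+1} = (110 − m_{k+1}²)/d_k, a_{k+1} = ⌊(a₀ + m_{k+1})/d_{k+1}⌋ (starting m₀ = 0, d₀ = 1), with convergents p_k = a_k·p_{k-1} + p_{k-2}, q_k = a_k·q_{k-1} + q_{k-2} (p₋₁ = 1, q₋₁ = 0):
  k = 0: a₀ = 10; p₀/q₀ = 10/1; p₀² − 110·q₀² = 100 − 110 = -10.
  k = 1: m = 10, d = 10, a = ⌊(10 + 10)/10⌋ = 2; p/q = (2·10 + 1)/(2·1 + 0) = 21/2; p² − 110·q² = 441 − 440 = 1.
  The first convergent with p² − 110·q² = 1 gives the fundamental solution (x₁, y₁) = (21, 2).
Step 2: Apply the recurrence (x_{n+1}, y_{n+1}) = (x₁x_n + 110y₁y_n, x₁y_n + y₁x_n) repeatedly.
  From (x_1, y_1) = (21, 2): x_2 = 21·21 + 110·2·2 = 881; y_2 = 21·2 + 2·21 = 84.
  From (x_2, y_2) = (881, 84): x_3 = 21·881 + 110·2·84 = 36981; y_3 = 21·84 + 2·881 = 3526.
  From (x_3, y_3) = (36981, 3526): x_4 = 21·36981 + 110·2·3526 = 1552321; y_4 = 21·3526 + 2·36981 = 148008.
Step 3: Verify x_4² - 110·y_4² = 2409700487041 - 2409700487040 = 1 (should be 1). ✓

(x_1, y_1) = (21, 2); (x_4, y_4) = (1552321, 148008).


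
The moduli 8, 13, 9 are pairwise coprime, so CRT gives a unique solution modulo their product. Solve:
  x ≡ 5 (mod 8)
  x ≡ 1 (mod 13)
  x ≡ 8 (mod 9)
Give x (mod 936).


Moduli 8, 13, 9 are pairwise coprime; by CRT there is a unique solution modulo M = 8 · 13 · 9 = 936.
Solve pairwise, accumulating the modulus:
  Start with x ≡ 5 (mod 8).
  Combine with x ≡ 1 (mod 13): since gcd(8, 13) = 1, we get a unique residue mod 104.
    Write x = 5 + 8·t and substitute into x ≡ 1 (mod 13): 8·t ≡ 1 − 5 = -4 (mod 13).
    Reduce coefficients mod 13: 8·t ≡ 9 (mod 13).
    The inverse of 8 mod 13 is 5 (since 8·5 = 40 = 3·13 + 1), so t ≡ 5·9 = 45 ≡ 6 (mod 13).
    Then x = 5 + 8·6 = 53, valid modulo lcm(8, 13) = 104: x ≡ 53 (mod 104).
  Combine with x ≡ 8 (mod 9): since gcd(104, 9) = 1, we get a unique residue mod 936.
    Write x = 53 + 104·t and substitute into x ≡ 8 (mod 9): 104·t ≡ 8 − 53 = -45 (mod 9).
    Reduce coefficients mod 9: 5·t ≡ 0 (mod 9).
    The inverse of 5 mod 9 is 2 (since 5·2 = 10 = 1·9 + 1), so t ≡ 2·0 = 0 ≡ 0 (mod 9).
    Then x = 53 + 104·0 = 53, valid modulo lcm(104, 9) = 936: x ≡ 53 (mod 936).
Verify: 53 mod 8 = 5 ✓, 53 mod 13 = 1 ✓, 53 mod 9 = 8 ✓.

x ≡ 53 (mod 936).


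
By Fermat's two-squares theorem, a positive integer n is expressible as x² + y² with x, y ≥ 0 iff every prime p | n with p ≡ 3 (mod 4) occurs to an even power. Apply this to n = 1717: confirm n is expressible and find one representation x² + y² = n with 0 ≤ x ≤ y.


Step 1: Factor n = 1717 = 17 · 101.
Step 2: Check the mod-4 condition on each prime factor: 17 ≡ 1 (mod 4), exponent 1; 101 ≡ 1 (mod 4), exponent 1.
All primes ≡ 3 (mod 4) appear to even exponent (or don't appear), so by the two-squares theorem n IS expressible as a sum of two squares.
Step 3: Build a representation. Here n = 17 · 101 is a product of primes ≡ 1 (mod 4). Each prime p ≡ 1 (mod 4) is itself a sum of two squares; find a² by testing p − a² for a perfect square:
  17: 17 − 1² = 16 = 4² ⇒ 17 = 1² + 4².
  101: 101 − 1² = 100 = 10² ⇒ 101 = 1² + 10².
  Combine using the Brahmagupta–Fibonacci identity (a² + b²)(c² + d²) = (ac − bd)² + (ad + bc)² = (ac + bd)² + (ad − bc)²:
  17 · 101 = 1717: from (1² + 4²)(1² + 10²), take (1·1 − 4·10, 1·10 + 4·1) = (1 − 40, 10 + 4) = (-39, 14); dropping signs (only squares matter) gives (39, 14); check 39² + 14² = 1521 + 196 = 1717 ✓.
Step 4: Order so x ≤ y and verify: 14² + 39² = 196 + 1521 = 1717 = n. ✓

n = 1717 = 14² + 39² (one valid representation with x ≤ y).


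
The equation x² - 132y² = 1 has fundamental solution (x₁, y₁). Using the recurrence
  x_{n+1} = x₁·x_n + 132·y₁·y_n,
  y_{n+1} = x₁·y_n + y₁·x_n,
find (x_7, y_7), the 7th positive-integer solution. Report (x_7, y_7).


Step 1: Find the fundamental solution (x₁, y₁) of x² - 132y² = 1.
  Expand √132 as a continued fraction. a₀ = ⌊√132⌋ = 11; iterate m_{k+1} = d_k·a_k − m_k, d_{k+1} = (132 − m_{k+1}²)/d_k, a_{k+1} = ⌊(a₀ + m_{k+1})/d_{k+1}⌋ (starting m₀ = 0, d₀ = 1), with convergents p_k = a_k·p_{k-1} + p_{k-2}, q_k = a_k·q_{k-1} + q_{k-2} (p₋₁ = 1, q₋₁ = 0):
  k = 0: a₀ = 11; p₀/q₀ = 11/1; p₀² − 132·q₀² = 121 − 132 = -11.
  k = 1: m = 11, d = 11, a = ⌊(11 + 11)/11⌋ = 2; p/q = (2·11 + 1)/(2·1 + 0) = 23/2; p² − 132·q² = 529 − 528 = 1.
  The first convergent with p² − 132·q² = 1 gives the fundamental solution (x₁, y₁) = (23, 2).
Step 2: Apply the recurrence (x_{n+1}, y_{n+1}) = (x₁x_n + 132y₁y_n, x₁y_n + y₁x_n) repeatedly.
  From (x_1, y_1) = (23, 2): x_2 = 23·23 + 132·2·2 = 1057; y_2 = 23·2 + 2·23 = 92.
  From (x_2, y_2) = (1057, 92): x_3 = 23·1057 + 132·2·92 = 48599; y_3 = 23·92 + 2·1057 = 4230.
  From (x_3, y_3) = (48599, 4230): x_4 = 23·48599 + 132·2·4230 = 2234497; y_4 = 23·4230 + 2·48599 = 194488.
  From (x_4, y_4) = (2234497, 194488): x_5 = 23·2234497 + 132·2·194488 = 102738263; y_5 = 23·194488 + 2·2234497 = 8942218.
  From (x_5, y_5) = (102738263, 8942218): x_6 = 23·102738263 + 132·2·8942218 = 4723725601; y_6 = 23·8942218 + 2·102738263 = 411147540.
  From (x_6, y_6) = (4723725601, 411147540): x_7 = 23·4723725601 + 132·2·411147540 = 217188639383; y_7 = 23·411147540 + 2·4723725601 = 18903844622.
Step 3: Verify x_7² - 132·y_7² = 47170905077038818620689 - 47170905077038818620688 = 1 (should be 1). ✓

(x_1, y_1) = (23, 2); (x_7, y_7) = (217188639383, 18903844622).


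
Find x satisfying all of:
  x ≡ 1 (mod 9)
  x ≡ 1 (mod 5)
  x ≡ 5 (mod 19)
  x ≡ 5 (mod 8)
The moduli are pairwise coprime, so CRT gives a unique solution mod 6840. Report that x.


Product of moduli M = 9 · 5 · 19 · 8 = 6840.
Merge one congruence at a time:
  Start: x ≡ 1 (mod 9).
  Combine with x ≡ 1 (mod 5); new modulus lcm = 45.
    Write x = 1 + 9·t and substitute into x ≡ 1 (mod 5): 9·t ≡ 1 − 1 = 0 (mod 5).
    Reduce coefficients mod 5: 4·t ≡ 0 (mod 5).
    The inverse of 4 mod 5 is 4 (since 4·4 = 16 = 3·5 + 1), so t ≡ 4·0 = 0 ≡ 0 (mod 5).
    Then x = 1 + 9·0 = 1, valid modulo lcm(9, 5) = 45: x ≡ 1 (mod 45).
  Combine with x ≡ 5 (mod 19); new modulus lcm = 855.
    Write x = 1 + 45·t and substitute into x ≡ 5 (mod 19): 45·t ≡ 5 − 1 = 4 (mod 19).
    Reduce coefficients mod 19: 7·t ≡ 4 (mod 19).
    The inverse of 7 mod 19 is 11 (since 7·11 = 77 = 4·19 + 1), so t ≡ 11·4 = 44 ≡ 6 (mod 19).
    Then x = 1 + 45·6 = 271, valid modulo lcm(45, 19) = 855: x ≡ 271 (mod 855).
  Combine with x ≡ 5 (mod 8); new modulus lcm = 6840.
    Write x = 271 + 855·t and substitute into x ≡ 5 (mod 8): 855·t ≡ 5 − 271 = -266 (mod 8).
    Reduce coefficients mod 8: 7·t ≡ 6 (mod 8).
    The inverse of 7 mod 8 is 7 (since 7·7 = 49 = 6·8 + 1), so t ≡ 7·6 = 42 ≡ 2 (mod 8).
    Then x = 271 + 855·2 = 1981, valid modulo lcm(855, 8) = 6840: x ≡ 1981 (mod 6840).
Verify against each original: 1981 mod 9 = 1, 1981 mod 5 = 1, 1981 mod 19 = 5, 1981 mod 8 = 5.

x ≡ 1981 (mod 6840).


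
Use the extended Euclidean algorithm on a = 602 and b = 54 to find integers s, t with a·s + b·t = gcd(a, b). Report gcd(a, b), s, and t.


Euclidean algorithm on (602, 54) — divide until remainder is 0:
  602 = 11 · 54 + 8
  54 = 6 · 8 + 6
  8 = 1 · 6 + 2
  6 = 3 · 2 + 0
gcd(602, 54) = 2.
Track Bezout coefficients alongside the remainders: start with r₀ = 602 = a·1 + b·0 (s = 1, t = 0) and r₁ = 54 = a·0 + b·1 (s = 0, t = 1); each new remainder r_{k+1} = r_{k-1} − q_k·r_k inherits s_{k+1} = s_{k-1} − q_k·s_k, t_{k+1} = t_{k-1} − q_k·t_k, so r_k = a·s_k + b·t_k at every step:
  q = 11: r = 8, s = 1 − 11·0 = 1, t = 0 − 11·1 = -11  (check: 602·1 + 54·(-11) = 8)
  q = 6: r = 6, s = 0 − 6·1 = -6, t = 1 − 6·(-11) = 67  (check: 602·(-6) + 54·67 = 6)
  q = 1: r = 2, s = 1 − 1·(-6) = 7, t = -11 − 1·67 = -78  (check: 602·7 + 54·(-78) = 2)
The row with r = 2 (the gcd) gives the Bezout coefficients s = 7, t = -78.
Result: 602 · (7) + 54 · (-78) = 2.

gcd(602, 54) = 2; s = 7, t = -78 (check: 602·7 + 54·(-78) = 2).


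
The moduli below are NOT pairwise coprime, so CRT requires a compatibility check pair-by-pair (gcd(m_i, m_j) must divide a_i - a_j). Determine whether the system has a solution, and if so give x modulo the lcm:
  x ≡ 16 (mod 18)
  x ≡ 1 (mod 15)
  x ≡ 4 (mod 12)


Moduli 18, 15, 12 are not pairwise coprime, so CRT works modulo lcm(m_i) when all pairwise compatibility conditions hold.
Pairwise compatibility: gcd(m_i, m_j) must divide a_i - a_j for every pair.
Merge one congruence at a time:
  Start: x ≡ 16 (mod 18).
  Combine with x ≡ 1 (mod 15): gcd(18, 15) = 3; 1 - 16 = -15, which IS divisible by 3, so compatible.
    Write x = 16 + 18·t and substitute into x ≡ 1 (mod 15): 18·t ≡ 1 − 16 = -15 (mod 15).
    Divide the congruence (and modulus) by g = 3: 6·t ≡ -5 (mod 5).
    Reduce coefficients mod 5: 1·t ≡ 0 (mod 5).
    So t ≡ 0 (mod 5).
    Then x = 16 + 18·0 = 16, valid modulo lcm(18, 15) = 90: x ≡ 16 (mod 90).
  Combine with x ≡ 4 (mod 12): gcd(90, 12) = 6; 4 - 16 = -12, which IS divisible by 6, so compatible.
    Write x = 16 + 90·t and substitute into x ≡ 4 (mod 12): 90·t ≡ 4 − 16 = -12 (mod 12).
    Divide the congruence (and modulus) by g = 6: 15·t ≡ -2 (mod 2).
    Reduce coefficients mod 2: 1·t ≡ 0 (mod 2).
    So t ≡ 0 (mod 2).
    Then x = 16 + 90·0 = 16, valid modulo lcm(90, 12) = 180: x ≡ 16 (mod 180).
Verify: 16 mod 18 = 16, 16 mod 15 = 1, 16 mod 12 = 4.

x ≡ 16 (mod 180).


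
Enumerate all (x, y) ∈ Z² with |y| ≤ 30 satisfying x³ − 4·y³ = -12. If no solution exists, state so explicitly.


The equation is x³ - 4y³ = -12. For fixed y, x³ = 4·y³ − 12, so a solution requires the RHS to be a perfect cube.
Strategy: iterate y from -30 to 30, compute RHS = 4·y³ − 12, and check whether it is a (positive or negative) perfect cube.
Check small values of y:
  y = 0: RHS = -12 is not a perfect cube.
  y = 1: RHS = -8 = (-2)³ ⇒ x = -2 works.
  y = -1: RHS = -16 is not a perfect cube.
  y = 2: RHS = 20 is not a perfect cube.
  y = -2: RHS = -44 is not a perfect cube.
  y = 3: RHS = 96 is not a perfect cube.
  y = -3: RHS = -120 is not a perfect cube.
Continuing, at y = -5: RHS = -512 = (-8)³ ⇒ x = -8 works.
Searching the remaining y in |y| ≤ 30 finds no further solutions.
Collected solutions: (-2, 1), (-8, -5).

Solutions (with |y| ≤ 30): (-2, 1), (-8, -5).


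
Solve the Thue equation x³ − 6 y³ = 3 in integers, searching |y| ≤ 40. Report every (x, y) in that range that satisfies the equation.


The equation is x³ - 6y³ = 3. For fixed y, x³ = 6·y³ + 3, so a solution requires the RHS to be a perfect cube.
Strategy: iterate y from -40 to 40, compute RHS = 6·y³ + 3, and check whether it is a (positive or negative) perfect cube.
Check small values of y:
  y = 0: RHS = 3 is not a perfect cube.
  y = 1: RHS = 9 is not a perfect cube.
  y = -1: RHS = -3 is not a perfect cube.
  y = 2: RHS = 51 is not a perfect cube.
  y = -2: RHS = -45 is not a perfect cube.
  y = 3: RHS = 165 is not a perfect cube.
  y = -3: RHS = -159 is not a perfect cube.
Continuing the search up to |y| = 40 finds no solutions either.
No (x, y) in the scanned range satisfies the equation.

No integer solutions with |y| ≤ 40.


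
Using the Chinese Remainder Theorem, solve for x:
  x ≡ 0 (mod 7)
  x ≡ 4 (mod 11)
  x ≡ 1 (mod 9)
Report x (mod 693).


Moduli 7, 11, 9 are pairwise coprime; by CRT there is a unique solution modulo M = 7 · 11 · 9 = 693.
Solve pairwise, accumulating the modulus:
  Start with x ≡ 0 (mod 7).
  Combine with x ≡ 4 (mod 11): since gcd(7, 11) = 1, we get a unique residue mod 77.
    Write x = 0 + 7·t and substitute into x ≡ 4 (mod 11): 7·t ≡ 4 − 0 = 4 (mod 11).
    The inverse of 7 mod 11 is 8 (since 7·8 = 56 = 5·11 + 1), so t ≡ 8·4 = 32 ≡ 10 (mod 11).
    Then x = 0 + 7·10 = 70, valid modulo lcm(7, 11) = 77: x ≡ 70 (mod 77).
  Combine with x ≡ 1 (mod 9): since gcd(77, 9) = 1, we get a unique residue mod 693.
    Write x = 70 + 77·t and substitute into x ≡ 1 (mod 9): 77·t ≡ 1 − 70 = -69 (mod 9).
    Reduce coefficients mod 9: 5·t ≡ 3 (mod 9).
    The inverse of 5 mod 9 is 2 (since 5·2 = 10 = 1·9 + 1), so t ≡ 2·3 = 6 ≡ 6 (mod 9).
    Then x = 70 + 77·6 = 532, valid modulo lcm(77, 9) = 693: x ≡ 532 (mod 693).
Verify: 532 mod 7 = 0 ✓, 532 mod 11 = 4 ✓, 532 mod 9 = 1 ✓.

x ≡ 532 (mod 693).


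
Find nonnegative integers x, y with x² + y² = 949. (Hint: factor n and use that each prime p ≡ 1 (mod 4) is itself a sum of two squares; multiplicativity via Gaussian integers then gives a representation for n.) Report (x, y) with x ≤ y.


Step 1: Factor n = 949 = 13 · 73.
Step 2: Check the mod-4 condition on each prime factor: 13 ≡ 1 (mod 4), exponent 1; 73 ≡ 1 (mod 4), exponent 1.
All primes ≡ 3 (mod 4) appear to even exponent (or don't appear), so by the two-squares theorem n IS expressible as a sum of two squares.
Step 3: Build a representation. Here n = 13 · 73 is a product of primes ≡ 1 (mod 4). Each prime p ≡ 1 (mod 4) is itself a sum of two squares; find a² by testing p − a² for a perfect square:
  13: 13 − 1² = 12, 13 − 2² = 9 = 3² ⇒ 13 = 2² + 3².
  73: 73 − 1² = 72, 73 − 2² = 69, 73 − 3² = 64 = 8² ⇒ 73 = 3² + 8².
  Combine using the Brahmagupta–Fibonacci identity (a² + b²)(c² + d²) = (ac − bd)² + (ad + bc)² = (ac + bd)² + (ad − bc)²:
  13 · 73 = 949: from (2² + 3²)(3² + 8²), take (2·3 − 3·8, 2·8 + 3·3) = (6 − 24, 16 + 9) = (-18, 25); dropping signs (only squares matter) gives (18, 25); check 18² + 25² = 324 + 625 = 949 ✓.
Step 4: Order so x ≤ y and verify: 18² + 25² = 324 + 625 = 949 = n. ✓

n = 949 = 18² + 25² (one valid representation with x ≤ y).


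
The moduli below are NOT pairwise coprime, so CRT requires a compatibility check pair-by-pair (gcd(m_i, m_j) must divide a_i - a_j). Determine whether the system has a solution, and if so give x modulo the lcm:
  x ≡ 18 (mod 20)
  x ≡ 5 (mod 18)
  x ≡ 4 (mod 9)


Moduli 20, 18, 9 are not pairwise coprime, so CRT works modulo lcm(m_i) when all pairwise compatibility conditions hold.
Pairwise compatibility: gcd(m_i, m_j) must divide a_i - a_j for every pair.
Merge one congruence at a time:
  Start: x ≡ 18 (mod 20).
  Combine with x ≡ 5 (mod 18): gcd(20, 18) = 2, and 5 - 18 = -13 is NOT divisible by 2.
    ⇒ system is inconsistent (no integer solution).

No solution (the system is inconsistent).


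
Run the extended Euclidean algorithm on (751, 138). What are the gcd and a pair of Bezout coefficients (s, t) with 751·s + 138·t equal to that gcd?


Euclidean algorithm on (751, 138) — divide until remainder is 0:
  751 = 5 · 138 + 61
  138 = 2 · 61 + 16
  61 = 3 · 16 + 13
  16 = 1 · 13 + 3
  13 = 4 · 3 + 1
  3 = 3 · 1 + 0
gcd(751, 138) = 1.
Track Bezout coefficients alongside the remainders: start with r₀ = 751 = a·1 + b·0 (s = 1, t = 0) and r₁ = 138 = a·0 + b·1 (s = 0, t = 1); each new remainder r_{k+1} = r_{k-1} − q_k·r_k inherits s_{k+1} = s_{k-1} − q_k·s_k, t_{k+1} = t_{k-1} − q_k·t_k, so r_k = a·s_k + b·t_k at every step:
  q = 5: r = 61, s = 1 − 5·0 = 1, t = 0 − 5·1 = -5  (check: 751·1 + 138·(-5) = 61)
  q = 2: r = 16, s = 0 − 2·1 = -2, t = 1 − 2·(-5) = 11  (check: 751·(-2) + 138·11 = 16)
  q = 3: r = 13, s = 1 − 3·(-2) = 7, t = -5 − 3·11 = -38  (check: 751·7 + 138·(-38) = 13)
  q = 1: r = 3, s = -2 − 1·7 = -9, t = 11 − 1·(-38) = 49  (check: 751·(-9) + 138·49 = 3)
  q = 4: r = 1, s = 7 − 4·(-9) = 43, t = -38 − 4·49 = -234  (check: 751·43 + 138·(-234) = 1)
The row with r = 1 (the gcd) gives the Bezout coefficients s = 43, t = -234.
Result: 751 · (43) + 138 · (-234) = 1.

gcd(751, 138) = 1; s = 43, t = -234 (check: 751·43 + 138·(-234) = 1).


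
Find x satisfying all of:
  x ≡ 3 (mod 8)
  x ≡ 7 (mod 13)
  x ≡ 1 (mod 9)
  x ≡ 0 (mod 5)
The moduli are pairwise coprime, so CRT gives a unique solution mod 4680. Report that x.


Product of moduli M = 8 · 13 · 9 · 5 = 4680.
Merge one congruence at a time:
  Start: x ≡ 3 (mod 8).
  Combine with x ≡ 7 (mod 13); new modulus lcm = 104.
    Write x = 3 + 8·t and substitute into x ≡ 7 (mod 13): 8·t ≡ 7 − 3 = 4 (mod 13).
    The inverse of 8 mod 13 is 5 (since 8·5 = 40 = 3·13 + 1), so t ≡ 5·4 = 20 ≡ 7 (mod 13).
    Then x = 3 + 8·7 = 59, valid modulo lcm(8, 13) = 104: x ≡ 59 (mod 104).
  Combine with x ≡ 1 (mod 9); new modulus lcm = 936.
    Write x = 59 + 104·t and substitute into x ≡ 1 (mod 9): 104·t ≡ 1 − 59 = -58 (mod 9).
    Reduce coefficients mod 9: 5·t ≡ 5 (mod 9).
    The inverse of 5 mod 9 is 2 (since 5·2 = 10 = 1·9 + 1), so t ≡ 2·5 = 10 ≡ 1 (mod 9).
    Then x = 59 + 104·1 = 163, valid modulo lcm(104, 9) = 936: x ≡ 163 (mod 936).
  Combine with x ≡ 0 (mod 5); new modulus lcm = 4680.
    Write x = 163 + 936·t and substitute into x ≡ 0 (mod 5): 936·t ≡ 0 − 163 = -163 (mod 5).
    Reduce coefficients mod 5: 1·t ≡ 2 (mod 5).
    So t ≡ 2 (mod 5).
    Then x = 163 + 936·2 = 2035, valid modulo lcm(936, 5) = 4680: x ≡ 2035 (mod 4680).
Verify against each original: 2035 mod 8 = 3, 2035 mod 13 = 7, 2035 mod 9 = 1, 2035 mod 5 = 0.

x ≡ 2035 (mod 4680).


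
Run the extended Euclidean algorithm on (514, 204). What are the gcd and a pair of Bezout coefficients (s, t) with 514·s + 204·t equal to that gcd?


Euclidean algorithm on (514, 204) — divide until remainder is 0:
  514 = 2 · 204 + 106
  204 = 1 · 106 + 98
  106 = 1 · 98 + 8
  98 = 12 · 8 + 2
  8 = 4 · 2 + 0
gcd(514, 204) = 2.
Track Bezout coefficients alongside the remainders: start with r₀ = 514 = a·1 + b·0 (s = 1, t = 0) and r₁ = 204 = a·0 + b·1 (s = 0, t = 1); each new remainder r_{k+1} = r_{k-1} − q_k·r_k inherits s_{k+1} = s_{k-1} − q_k·s_k, t_{k+1} = t_{k-1} − q_k·t_k, so r_k = a·s_k + b·t_k at every step:
  q = 2: r = 106, s = 1 − 2·0 = 1, t = 0 − 2·1 = -2  (check: 514·1 + 204·(-2) = 106)
  q = 1: r = 98, s = 0 − 1·1 = -1, t = 1 − 1·(-2) = 3  (check: 514·(-1) + 204·3 = 98)
  q = 1: r = 8, s = 1 − 1·(-1) = 2, t = -2 − 1·3 = -5  (check: 514·2 + 204·(-5) = 8)
  q = 12: r = 2, s = -1 − 12·2 = -25, t = 3 − 12·(-5) = 63  (check: 514·(-25) + 204·63 = 2)
The row with r = 2 (the gcd) gives the Bezout coefficients s = -25, t = 63.
Result: 514 · (-25) + 204 · (63) = 2.

gcd(514, 204) = 2; s = -25, t = 63 (check: 514·(-25) + 204·63 = 2).


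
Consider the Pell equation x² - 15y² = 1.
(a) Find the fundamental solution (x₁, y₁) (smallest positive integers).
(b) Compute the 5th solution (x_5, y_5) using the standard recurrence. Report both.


Step 1: Find the fundamental solution (x₁, y₁) of x² - 15y² = 1.
  Expand √15 as a continued fraction. a₀ = ⌊√15⌋ = 3; iterate m_{k+1} = d_k·a_k − m_k, d_{k+1} = (15 − m_{k+1}²)/d_k, a_{k+1} = ⌊(a₀ + m_{k+1})/d_{k+1}⌋ (starting m₀ = 0, d₀ = 1), with convergents p_k = a_k·p_{k-1} + p_{k-2}, q_k = a_k·q_{k-1} + q_{k-2} (p₋₁ = 1, q₋₁ = 0):
  k = 0: a₀ = 3; p₀/q₀ = 3/1; p₀² − 15·q₀² = 9 − 15 = -6.
  k = 1: m = 3, d = 6, a = ⌊(3 + 3)/6⌋ = 1; p/q = (1·3 + 1)/(1·1 + 0) = 4/1; p² − 15·q² = 16 − 15 = 1.
  The first convergent with p² − 15·q² = 1 gives the fundamental solution (x₁, y₁) = (4, 1).
Step 2: Apply the recurrence (x_{n+1}, y_{n+1}) = (x₁x_n + 15y₁y_n, x₁y_n + y₁x_n) repeatedly.
  From (x_1, y_1) = (4, 1): x_2 = 4·4 + 15·1·1 = 31; y_2 = 4·1 + 1·4 = 8.
  From (x_2, y_2) = (31, 8): x_3 = 4·31 + 15·1·8 = 244; y_3 = 4·8 + 1·31 = 63.
  From (x_3, y_3) = (244, 63): x_4 = 4·244 + 15·1·63 = 1921; y_4 = 4·63 + 1·244 = 496.
  From (x_4, y_4) = (1921, 496): x_5 = 4·1921 + 15·1·496 = 15124; y_5 = 4·496 + 1·1921 = 3905.
Step 3: Verify x_5² - 15·y_5² = 228735376 - 228735375 = 1 (should be 1). ✓

(x_1, y_1) = (4, 1); (x_5, y_5) = (15124, 3905).


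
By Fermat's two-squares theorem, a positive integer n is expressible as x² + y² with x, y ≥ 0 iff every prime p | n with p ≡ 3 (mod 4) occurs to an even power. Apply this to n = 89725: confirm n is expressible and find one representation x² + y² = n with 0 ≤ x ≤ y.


Step 1: Factor n = 89725 = 5^2 · 37 · 97.
Step 2: Check the mod-4 condition on each prime factor: 5 ≡ 1 (mod 4), exponent 2; 37 ≡ 1 (mod 4), exponent 1; 97 ≡ 1 (mod 4), exponent 1.
All primes ≡ 3 (mod 4) appear to even exponent (or don't appear), so by the two-squares theorem n IS expressible as a sum of two squares.
Step 3: Build a representation. Group n = k² · m with k = 5 and m = 37 · 97 = 3589 (a product of primes ≡ 1 (mod 4)); a representation of m scales to one of n via (k·x)² + (k·y)² = k²(x² + y²). Each prime p ≡ 1 (mod 4) is itself a sum of two squares; find a² by testing p − a² for a perfect square:
  37: 37 − 1² = 36 = 6² ⇒ 37 = 1² + 6².
  97: 97 − 1² = 96, 97 − 2² = 93, 97 − 3² = 88, 97 − 4² = 81 = 9² ⇒ 97 = 4² + 9².
  Combine using the Brahmagupta–Fibonacci identity (a² + b²)(c² + d²) = (ac − bd)² + (ad + bc)² = (ac + bd)² + (ad − bc)²:
  37 · 97 = 3589: from (1² + 6²)(4² + 9²), take (1·4 − 6·9, 1·9 + 6·4) = (4 − 54, 9 + 24) = (-50, 33); dropping signs (only squares matter) gives (50, 33); check 50² + 33² = 2500 + 1089 = 3589 ✓.
  Scale by k = 5: (5·50, 5·33) = (250, 165).
Step 4: Order so x ≤ y and verify: 165² + 250² = 27225 + 62500 = 89725 = n. ✓

n = 89725 = 165² + 250² (one valid representation with x ≤ y).


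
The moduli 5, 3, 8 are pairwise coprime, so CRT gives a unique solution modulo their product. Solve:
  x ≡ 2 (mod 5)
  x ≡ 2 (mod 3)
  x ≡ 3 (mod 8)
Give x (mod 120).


Moduli 5, 3, 8 are pairwise coprime; by CRT there is a unique solution modulo M = 5 · 3 · 8 = 120.
Solve pairwise, accumulating the modulus:
  Start with x ≡ 2 (mod 5).
  Combine with x ≡ 2 (mod 3): since gcd(5, 3) = 1, we get a unique residue mod 15.
    Write x = 2 + 5·t and substitute into x ≡ 2 (mod 3): 5·t ≡ 2 − 2 = 0 (mod 3).
    Reduce coefficients mod 3: 2·t ≡ 0 (mod 3).
    The inverse of 2 mod 3 is 2 (since 2·2 = 4 = 1·3 + 1), so t ≡ 2·0 = 0 ≡ 0 (mod 3).
    Then x = 2 + 5·0 = 2, valid modulo lcm(5, 3) = 15: x ≡ 2 (mod 15).
  Combine with x ≡ 3 (mod 8): since gcd(15, 8) = 1, we get a unique residue mod 120.
    Write x = 2 + 15·t and substitute into x ≡ 3 (mod 8): 15·t ≡ 3 − 2 = 1 (mod 8).
    Reduce coefficients mod 8: 7·t ≡ 1 (mod 8).
    The inverse of 7 mod 8 is 7 (since 7·7 = 49 = 6·8 + 1), so t ≡ 7·1 = 7 ≡ 7 (mod 8).
    Then x = 2 + 15·7 = 107, valid modulo lcm(15, 8) = 120: x ≡ 107 (mod 120).
Verify: 107 mod 5 = 2 ✓, 107 mod 3 = 2 ✓, 107 mod 8 = 3 ✓.

x ≡ 107 (mod 120).


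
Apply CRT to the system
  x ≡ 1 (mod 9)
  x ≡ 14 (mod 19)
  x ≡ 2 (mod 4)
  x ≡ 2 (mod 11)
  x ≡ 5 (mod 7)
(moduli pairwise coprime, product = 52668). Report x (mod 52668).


Product of moduli M = 9 · 19 · 4 · 11 · 7 = 52668.
Merge one congruence at a time:
  Start: x ≡ 1 (mod 9).
  Combine with x ≡ 14 (mod 19); new modulus lcm = 171.
    Write x = 1 + 9·t and substitute into x ≡ 14 (mod 19): 9·t ≡ 14 − 1 = 13 (mod 19).
    The inverse of 9 mod 19 is 17 (since 9·17 = 153 = 8·19 + 1), so t ≡ 17·13 = 221 ≡ 12 (mod 19).
    Then x = 1 + 9·12 = 109, valid modulo lcm(9, 19) = 171: x ≡ 109 (mod 171).
  Combine with x ≡ 2 (mod 4); new modulus lcm = 684.
    Write x = 109 + 171·t and substitute into x ≡ 2 (mod 4): 171·t ≡ 2 − 109 = -107 (mod 4).
    Reduce coefficients mod 4: 3·t ≡ 1 (mod 4).
    The inverse of 3 mod 4 is 3 (since 3·3 = 9 = 2·4 + 1), so t ≡ 3·1 = 3 ≡ 3 (mod 4).
    Then x = 109 + 171·3 = 622, valid modulo lcm(171, 4) = 684: x ≡ 622 (mod 684).
  Combine with x ≡ 2 (mod 11); new modulus lcm = 7524.
    Write x = 622 + 684·t and substitute into x ≡ 2 (mod 11): 684·t ≡ 2 − 622 = -620 (mod 11).
    Reduce coefficients mod 11: 2·t ≡ 7 (mod 11).
    The inverse of 2 mod 11 is 6 (since 2·6 = 12 = 1·11 + 1), so t ≡ 6·7 = 42 ≡ 9 (mod 11).
    Then x = 622 + 684·9 = 6778, valid modulo lcm(684, 11) = 7524: x ≡ 6778 (mod 7524).
  Combine with x ≡ 5 (mod 7); new modulus lcm = 52668.
    Write x = 6778 + 7524·t and substitute into x ≡ 5 (mod 7): 7524·t ≡ 5 − 6778 = -6773 (mod 7).
    Reduce coefficients mod 7: 6·t ≡ 3 (mod 7).
    The inverse of 6 mod 7 is 6 (since 6·6 = 36 = 5·7 + 1), so t ≡ 6·3 = 18 ≡ 4 (mod 7).
    Then x = 6778 + 7524·4 = 36874, valid modulo lcm(7524, 7) = 52668: x ≡ 36874 (mod 52668).
Verify against each original: 36874 mod 9 = 1, 36874 mod 19 = 14, 36874 mod 4 = 2, 36874 mod 11 = 2, 36874 mod 7 = 5.

x ≡ 36874 (mod 52668).


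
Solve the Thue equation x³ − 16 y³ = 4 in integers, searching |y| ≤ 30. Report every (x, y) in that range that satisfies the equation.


The equation is x³ - 16y³ = 4. For fixed y, x³ = 16·y³ + 4, so a solution requires the RHS to be a perfect cube.
Strategy: iterate y from -30 to 30, compute RHS = 16·y³ + 4, and check whether it is a (positive or negative) perfect cube.
Check small values of y:
  y = 0: RHS = 4 is not a perfect cube.
  y = 1: RHS = 20 is not a perfect cube.
  y = -1: RHS = -12 is not a perfect cube.
  y = 2: RHS = 132 is not a perfect cube.
  y = -2: RHS = -124 is not a perfect cube.
  y = 3: RHS = 436 is not a perfect cube.
  y = -3: RHS = -428 is not a perfect cube.
Continuing the search up to |y| = 30 finds no solutions either.
No (x, y) in the scanned range satisfies the equation.

No integer solutions with |y| ≤ 30.


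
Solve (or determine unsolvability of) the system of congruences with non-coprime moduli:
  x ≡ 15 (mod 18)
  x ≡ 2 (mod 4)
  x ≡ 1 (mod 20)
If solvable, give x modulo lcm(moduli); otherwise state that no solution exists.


Moduli 18, 4, 20 are not pairwise coprime, so CRT works modulo lcm(m_i) when all pairwise compatibility conditions hold.
Pairwise compatibility: gcd(m_i, m_j) must divide a_i - a_j for every pair.
Merge one congruence at a time:
  Start: x ≡ 15 (mod 18).
  Combine with x ≡ 2 (mod 4): gcd(18, 4) = 2, and 2 - 15 = -13 is NOT divisible by 2.
    ⇒ system is inconsistent (no integer solution).

No solution (the system is inconsistent).


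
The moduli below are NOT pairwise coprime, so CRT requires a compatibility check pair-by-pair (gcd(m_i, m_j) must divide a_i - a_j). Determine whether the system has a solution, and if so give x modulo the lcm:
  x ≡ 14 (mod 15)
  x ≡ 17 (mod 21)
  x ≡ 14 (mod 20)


Moduli 15, 21, 20 are not pairwise coprime, so CRT works modulo lcm(m_i) when all pairwise compatibility conditions hold.
Pairwise compatibility: gcd(m_i, m_j) must divide a_i - a_j for every pair.
Merge one congruence at a time:
  Start: x ≡ 14 (mod 15).
  Combine with x ≡ 17 (mod 21): gcd(15, 21) = 3; 17 - 14 = 3, which IS divisible by 3, so compatible.
    Write x = 14 + 15·t and substitute into x ≡ 17 (mod 21): 15·t ≡ 17 − 14 = 3 (mod 21).
    Divide the congruence (and modulus) by g = 3: 5·t ≡ 1 (mod 7).
    The inverse of 5 mod 7 is 3 (since 5·3 = 15 = 2·7 + 1), so t ≡ 3·1 = 3 ≡ 3 (mod 7).
    Then x = 14 + 15·3 = 59, valid modulo lcm(15, 21) = 105: x ≡ 59 (mod 105).
  Combine with x ≡ 14 (mod 20): gcd(105, 20) = 5; 14 - 59 = -45, which IS divisible by 5, so compatible.
    Write x = 59 + 105·t and substitute into x ≡ 14 (mod 20): 105·t ≡ 14 − 59 = -45 (mod 20).
    Divide the congruence (and modulus) by g = 5: 21·t ≡ -9 (mod 4).
    Reduce coefficients mod 4: 1·t ≡ 3 (mod 4).
    So t ≡ 3 (mod 4).
    Then x = 59 + 105·3 = 374, valid modulo lcm(105, 20) = 420: x ≡ 374 (mod 420).
Verify: 374 mod 15 = 14, 374 mod 21 = 17, 374 mod 20 = 14.

x ≡ 374 (mod 420).


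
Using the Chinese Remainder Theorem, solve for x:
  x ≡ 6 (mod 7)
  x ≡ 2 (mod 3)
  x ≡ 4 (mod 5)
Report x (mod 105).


Moduli 7, 3, 5 are pairwise coprime; by CRT there is a unique solution modulo M = 7 · 3 · 5 = 105.
Solve pairwise, accumulating the modulus:
  Start with x ≡ 6 (mod 7).
  Combine with x ≡ 2 (mod 3): since gcd(7, 3) = 1, we get a unique residue mod 21.
    Write x = 6 + 7·t and substitute into x ≡ 2 (mod 3): 7·t ≡ 2 − 6 = -4 (mod 3).
    Reduce coefficients mod 3: 1·t ≡ 2 (mod 3).
    So t ≡ 2 (mod 3).
    Then x = 6 + 7·2 = 20, valid modulo lcm(7, 3) = 21: x ≡ 20 (mod 21).
  Combine with x ≡ 4 (mod 5): since gcd(21, 5) = 1, we get a unique residue mod 105.
    Write x = 20 + 21·t and substitute into x ≡ 4 (mod 5): 21·t ≡ 4 − 20 = -16 (mod 5).
    Reduce coefficients mod 5: 1·t ≡ 4 (mod 5).
    So t ≡ 4 (mod 5).
    Then x = 20 + 21·4 = 104, valid modulo lcm(21, 5) = 105: x ≡ 104 (mod 105).
Verify: 104 mod 7 = 6 ✓, 104 mod 3 = 2 ✓, 104 mod 5 = 4 ✓.

x ≡ 104 (mod 105).


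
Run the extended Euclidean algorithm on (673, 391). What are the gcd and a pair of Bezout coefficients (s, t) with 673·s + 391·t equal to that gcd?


Euclidean algorithm on (673, 391) — divide until remainder is 0:
  673 = 1 · 391 + 282
  391 = 1 · 282 + 109
  282 = 2 · 109 + 64
  109 = 1 · 64 + 45
  64 = 1 · 45 + 19
  45 = 2 · 19 + 7
  19 = 2 · 7 + 5
  7 = 1 · 5 + 2
  5 = 2 · 2 + 1
  2 = 2 · 1 + 0
gcd(673, 391) = 1.
Track Bezout coefficients alongside the remainders: start with r₀ = 673 = a·1 + b·0 (s = 1, t = 0) and r₁ = 391 = a·0 + b·1 (s = 0, t = 1); each new remainder r_{k+1} = r_{k-1} − q_k·r_k inherits s_{k+1} = s_{k-1} − q_k·s_k, t_{k+1} = t_{k-1} − q_k·t_k, so r_k = a·s_k + b·t_k at every step:
  q = 1: r = 282, s = 1 − 1·0 = 1, t = 0 − 1·1 = -1  (check: 673·1 + 391·(-1) = 282)
  q = 1: r = 109, s = 0 − 1·1 = -1, t = 1 − 1·(-1) = 2  (check: 673·(-1) + 391·2 = 109)
  q = 2: r = 64, s = 1 − 2·(-1) = 3, t = -1 − 2·2 = -5  (check: 673·3 + 391·(-5) = 64)
  q = 1: r = 45, s = -1 − 1·3 = -4, t = 2 − 1·(-5) = 7  (check: 673·(-4) + 391·7 = 45)
  q = 1: r = 19, s = 3 − 1·(-4) = 7, t = -5 − 1·7 = -12  (check: 673·7 + 391·(-12) = 19)
  q = 2: r = 7, s = -4 − 2·7 = -18, t = 7 − 2·(-12) = 31  (check: 673·(-18) + 391·31 = 7)
  q = 2: r = 5, s = 7 − 2·(-18) = 43, t = -12 − 2·31 = -74  (check: 673·43 + 391·(-74) = 5)
  q = 1: r = 2, s = -18 − 1·43 = -61, t = 31 − 1·(-74) = 105  (check: 673·(-61) + 391·105 = 2)
  q = 2: r = 1, s = 43 − 2·(-61) = 165, t = -74 − 2·105 = -284  (check: 673·165 + 391·(-284) = 1)
The row with r = 1 (the gcd) gives the Bezout coefficients s = 165, t = -284.
Result: 673 · (165) + 391 · (-284) = 1.

gcd(673, 391) = 1; s = 165, t = -284 (check: 673·165 + 391·(-284) = 1).


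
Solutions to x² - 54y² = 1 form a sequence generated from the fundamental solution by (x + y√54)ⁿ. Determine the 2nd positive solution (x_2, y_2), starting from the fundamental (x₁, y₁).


Step 1: Find the fundamental solution (x₁, y₁) of x² - 54y² = 1.
  Expand √54 as a continued fraction. a₀ = ⌊√54⌋ = 7; iterate m_{k+1} = d_k·a_k − m_k, d_{k+1} = (54 − m_{k+1}²)/d_k, a_{k+1} = ⌊(a₀ + m_{k+1})/d_{k+1}⌋ (starting m₀ = 0, d₀ = 1), with convergents p_k = a_k·p_{k-1} + p_{k-2}, q_k = a_k·q_{k-1} + q_{k-2} (p₋₁ = 1, q₋₁ = 0):
  k = 0: a₀ = 7; p₀/q₀ = 7/1; p₀² − 54·q₀² = 49 − 54 = -5.
  k = 1: m = 7, d = 5, a = ⌊(7 + 7)/5⌋ = 2; p/q = (2·7 + 1)/(2·1 + 0) = 15/2; p² − 54·q² = 225 − 216 = 9.
  k = 2: m = 3, d = 9, a = ⌊(7 + 3)/9⌋ = 1; p/q = (1·15 + 7)/(1·2 + 1) = 22/3; p² − 54·q² = 484 − 486 = -2.
  k = 3: m = 6, d = 2, a = ⌊(7 + 6)/2⌋ = 6; p/q = (6·22 + 15)/(6·3 + 2) = 147/20; p² − 54·q² = 21609 − 21600 = 9.
  k = 4: m = 6, d = 9, a = ⌊(7 + 6)/9⌋ = 1; p/q = (1·147 + 22)/(1·20 + 3) = 169/23; p² − 54·q² = 28561 − 28566 = -5.
  k = 5: m = 3, d = 5, a = ⌊(7 + 3)/5⌋ = 2; p/q = (2·169 + 147)/(2·23 + 20) = 485/66; p² − 54·q² = 235225 − 235224 = 1.
  The first convergent with p² − 54·q² = 1 gives the fundamental solution (x₁, y₁) = (485, 66).
Step 2: Apply the recurrence (x_{n+1}, y_{n+1}) = (x₁x_n + 54y₁y_n, x₁y_n + y₁x_n) repeatedly.
  From (x_1, y_1) = (485, 66): x_2 = 485·485 + 54·66·66 = 470449; y_2 = 485·66 + 66·485 = 64020.
Step 3: Verify x_2² - 54·y_2² = 221322261601 - 221322261600 = 1 (should be 1). ✓

(x_1, y_1) = (485, 66); (x_2, y_2) = (470449, 64020).


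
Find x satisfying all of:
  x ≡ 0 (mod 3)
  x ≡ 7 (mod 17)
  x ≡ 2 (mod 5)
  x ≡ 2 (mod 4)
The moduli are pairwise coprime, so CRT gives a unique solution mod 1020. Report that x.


Product of moduli M = 3 · 17 · 5 · 4 = 1020.
Merge one congruence at a time:
  Start: x ≡ 0 (mod 3).
  Combine with x ≡ 7 (mod 17); new modulus lcm = 51.
    Write x = 0 + 3·t and substitute into x ≡ 7 (mod 17): 3·t ≡ 7 − 0 = 7 (mod 17).
    The inverse of 3 mod 17 is 6 (since 3·6 = 18 = 1·17 + 1), so t ≡ 6·7 = 42 ≡ 8 (mod 17).
    Then x = 0 + 3·8 = 24, valid modulo lcm(3, 17) = 51: x ≡ 24 (mod 51).
  Combine with x ≡ 2 (mod 5); new modulus lcm = 255.
    Write x = 24 + 51·t and substitute into x ≡ 2 (mod 5): 51·t ≡ 2 − 24 = -22 (mod 5).
    Reduce coefficients mod 5: 1·t ≡ 3 (mod 5).
    So t ≡ 3 (mod 5).
    Then x = 24 + 51·3 = 177, valid modulo lcm(51, 5) = 255: x ≡ 177 (mod 255).
  Combine with x ≡ 2 (mod 4); new modulus lcm = 1020.
    Write x = 177 + 255·t and substitute into x ≡ 2 (mod 4): 255·t ≡ 2 − 177 = -175 (mod 4).
    Reduce coefficients mod 4: 3·t ≡ 1 (mod 4).
    The inverse of 3 mod 4 is 3 (since 3·3 = 9 = 2·4 + 1), so t ≡ 3·1 = 3 ≡ 3 (mod 4).
    Then x = 177 + 255·3 = 942, valid modulo lcm(255, 4) = 1020: x ≡ 942 (mod 1020).
Verify against each original: 942 mod 3 = 0, 942 mod 17 = 7, 942 mod 5 = 2, 942 mod 4 = 2.

x ≡ 942 (mod 1020).


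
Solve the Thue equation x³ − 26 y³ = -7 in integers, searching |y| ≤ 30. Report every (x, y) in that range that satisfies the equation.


The equation is x³ - 26y³ = -7. For fixed y, x³ = 26·y³ − 7, so a solution requires the RHS to be a perfect cube.
Strategy: iterate y from -30 to 30, compute RHS = 26·y³ − 7, and check whether it is a (positive or negative) perfect cube.
Check small values of y:
  y = 0: RHS = -7 is not a perfect cube.
  y = 1: RHS = 19 is not a perfect cube.
  y = -1: RHS = -33 is not a perfect cube.
  y = 2: RHS = 201 is not a perfect cube.
  y = -2: RHS = -215 is not a perfect cube.
  y = 3: RHS = 695 is not a perfect cube.
  y = -3: RHS = -709 is not a perfect cube.
Continuing the search up to |y| = 30 finds no solutions either.
No (x, y) in the scanned range satisfies the equation.

No integer solutions with |y| ≤ 30.


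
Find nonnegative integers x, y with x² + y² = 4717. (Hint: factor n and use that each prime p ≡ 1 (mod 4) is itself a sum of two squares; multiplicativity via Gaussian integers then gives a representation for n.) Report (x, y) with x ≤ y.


Step 1: Factor n = 4717 = 53 · 89.
Step 2: Check the mod-4 condition on each prime factor: 53 ≡ 1 (mod 4), exponent 1; 89 ≡ 1 (mod 4), exponent 1.
All primes ≡ 3 (mod 4) appear to even exponent (or don't appear), so by the two-squares theorem n IS expressible as a sum of two squares.
Step 3: Build a representation. Here n = 53 · 89 is a product of primes ≡ 1 (mod 4). Each prime p ≡ 1 (mod 4) is itself a sum of two squares; find a² by testing p − a² for a perfect square:
  53: 53 − 1² = 52, 53 − 2² = 49 = 7² ⇒ 53 = 2² + 7².
  89: 89 − 1² = 88, 89 − 2² = 85, 89 − 3² = 80, 89 − 4² = 73, 89 − 5² = 64 = 8² ⇒ 89 = 5² + 8².
  Combine using the Brahmagupta–Fibonacci identity (a² + b²)(c² + d²) = (ac − bd)² + (ad + bc)² = (ac + bd)² + (ad − bc)²:
  53 · 89 = 4717: from (2² + 7²)(5² + 8²), take (2·5 − 7·8, 2·8 + 7·5) = (10 − 56, 16 + 35) = (-46, 51); dropping signs (only squares matter) gives (46, 51); check 46² + 51² = 2116 + 2601 = 4717 ✓.
Step 4: Order so x ≤ y and verify: 46² + 51² = 2116 + 2601 = 4717 = n. ✓

n = 4717 = 46² + 51² (one valid representation with x ≤ y).
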